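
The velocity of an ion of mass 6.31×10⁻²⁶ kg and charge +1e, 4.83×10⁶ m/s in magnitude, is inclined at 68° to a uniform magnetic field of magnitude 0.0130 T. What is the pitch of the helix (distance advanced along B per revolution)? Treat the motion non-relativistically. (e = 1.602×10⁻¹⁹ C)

v∥ = v cosθ = 4.83×10⁶·cos68° ≈ 1.809×10⁶ m/s.
T = 2πm/(|q|B) = 2π(6.31×10⁻²⁶)/((1.602×10⁻¹⁹)(0.0130)) ≈ 1.904×10⁻⁴ s.
pitch = v∥ T = (1.809×10⁶)(1.904×10⁻⁴) ≈ 344 m.

p ≈ 344 m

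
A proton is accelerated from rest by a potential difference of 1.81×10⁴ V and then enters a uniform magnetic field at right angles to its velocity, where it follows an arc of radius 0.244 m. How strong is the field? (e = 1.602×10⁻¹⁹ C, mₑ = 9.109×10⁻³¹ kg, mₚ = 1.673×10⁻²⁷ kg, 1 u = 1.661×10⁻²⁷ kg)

v = √(2|q|V/m) = √(2·1.602×10⁻¹⁹·1.81×10⁴/1.673×10⁻²⁷) ≈ 1.862×10⁶ m/s.
B = mv/(|q|r) = (1.673×10⁻²⁷)(1.862×10⁶)/((1.602×10⁻¹⁹)(0.244)) ≈ 0.0797 T.

B ≈ 0.0797 T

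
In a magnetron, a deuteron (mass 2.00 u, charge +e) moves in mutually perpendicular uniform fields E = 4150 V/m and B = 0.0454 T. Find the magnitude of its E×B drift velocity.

The E×B drift speed is v_d = E/B.
v_d = 4150/0.0454 = 9.14×10⁴ m/s.

v_d ≈ 9.14×10⁴ m/s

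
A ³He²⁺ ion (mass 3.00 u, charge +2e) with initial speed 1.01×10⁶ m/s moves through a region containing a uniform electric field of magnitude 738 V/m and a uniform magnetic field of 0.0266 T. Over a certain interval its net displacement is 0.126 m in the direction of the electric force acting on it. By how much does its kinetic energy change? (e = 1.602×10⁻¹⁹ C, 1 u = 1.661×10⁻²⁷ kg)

The magnetic force is always ⟂ v and does no work; only the electric force changes KE.
ΔKE = F_E · d = |q|E d = (3.204×10⁻¹⁹)(738)(0.126) ≈ 2.98×10⁻¹⁷ J.

ΔKE ≈ 2.98×10⁻¹⁷ J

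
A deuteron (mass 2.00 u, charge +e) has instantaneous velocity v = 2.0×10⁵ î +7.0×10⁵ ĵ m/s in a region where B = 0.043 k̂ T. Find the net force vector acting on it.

v×B = (3.01×10⁴, -8600, 0) N/C.
F = q v×B = (1.602×10⁻¹⁹ C)·(3.01×10⁴, -8600, 0) = (4.82×10⁻¹⁵, -1.38×10⁻¹⁵, 0) N.

F ≈ (4.82×10⁻¹⁵, -1.38×10⁻¹⁵, 0) N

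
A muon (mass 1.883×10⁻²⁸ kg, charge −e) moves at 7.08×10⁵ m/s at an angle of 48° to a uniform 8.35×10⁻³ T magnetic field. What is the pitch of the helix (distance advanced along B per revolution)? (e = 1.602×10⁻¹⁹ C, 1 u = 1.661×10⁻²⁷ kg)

v∥ = v cosθ = 7.08×10⁵·cos48° ≈ 4.737×10⁵ m/s.
T = 2πm/(|q|B) = 2π(1.883×10⁻²⁸)/((1.602×10⁻¹⁹)(8.35×10⁻³)) ≈ 8.845×10⁻⁷ s.
pitch = v∥ T = (4.737×10⁵)(8.845×10⁻⁷) ≈ 0.419 m.

p ≈ 0.419 m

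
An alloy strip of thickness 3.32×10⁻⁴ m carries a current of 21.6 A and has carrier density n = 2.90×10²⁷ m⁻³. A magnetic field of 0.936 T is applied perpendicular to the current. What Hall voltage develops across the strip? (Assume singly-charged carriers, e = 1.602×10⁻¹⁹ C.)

V_H ≈ 1.31×10⁻⁴ V

V_H = IB/(n e t).
V_H = (21.6)(0.936)/((2.90×10²⁷)(1.602×10⁻¹⁹)(3.32×10⁻⁴)) ≈ 1.31×10⁻⁴ V.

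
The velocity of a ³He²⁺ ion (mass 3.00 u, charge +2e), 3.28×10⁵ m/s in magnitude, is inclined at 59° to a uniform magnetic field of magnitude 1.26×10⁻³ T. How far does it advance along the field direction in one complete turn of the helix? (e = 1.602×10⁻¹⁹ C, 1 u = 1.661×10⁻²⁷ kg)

p ≈ 13.1 m

v∥ = v cosθ = 3.28×10⁵·cos59° ≈ 1.689×10⁵ m/s.
T = 2πm/(|q|B) = 2π(4.983×10⁻²⁷)/((3.204×10⁻¹⁹)(1.26×10⁻³)) ≈ 7.755×10⁻⁵ s.
pitch = v∥ T = (1.689×10⁵)(7.755×10⁻⁵) ≈ 13.1 m.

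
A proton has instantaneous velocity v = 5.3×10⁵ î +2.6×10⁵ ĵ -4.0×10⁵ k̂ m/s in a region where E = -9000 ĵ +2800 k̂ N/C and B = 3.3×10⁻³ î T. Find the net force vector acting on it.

F ≈ (0, -1.65×10⁻¹⁵, 3.11×10⁻¹⁶) N

v×B = (0, -1320, -858) N/C.
E + v×B = (0, -1.03×10⁴, 1940) N/C.
F = q(E + v×B) = (1.602×10⁻¹⁹ C)·(0, -1.03×10⁴, 1940) = (0, -1.65×10⁻¹⁵, 3.11×10⁻¹⁶) N.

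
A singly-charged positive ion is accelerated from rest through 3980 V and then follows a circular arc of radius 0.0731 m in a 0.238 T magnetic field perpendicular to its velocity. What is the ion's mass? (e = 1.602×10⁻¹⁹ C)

m ≈ 6.09×10⁻²⁷ kg

Combine |q|V = ½mv² and r = mv/(|q|B): eliminate v to get m = qB²r²/(2V).
m = (1.602×10⁻¹⁹)(0.238)²(0.0731)²/(2·3980) ≈ 6.09×10⁻²⁷ kg.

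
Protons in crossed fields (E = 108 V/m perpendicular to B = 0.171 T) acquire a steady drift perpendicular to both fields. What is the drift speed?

The steady drift has the magnetic force balancing the electric force, so v_d = E/B.
v_d = 108/0.171 = 632 m/s.

v_d ≈ 632 m/s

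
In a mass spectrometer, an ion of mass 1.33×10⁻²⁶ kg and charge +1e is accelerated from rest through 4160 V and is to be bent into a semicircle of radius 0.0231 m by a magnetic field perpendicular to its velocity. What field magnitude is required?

v = √(2|q|V/m) = √(2·1.602×10⁻¹⁹·4160/1.33×10⁻²⁶) ≈ 3.166×10⁵ m/s.
B = mv/(|q|r) = (1.33×10⁻²⁶)(3.166×10⁵)/((1.602×10⁻¹⁹)(0.0231)) ≈ 1.14 T.

B ≈ 1.14 T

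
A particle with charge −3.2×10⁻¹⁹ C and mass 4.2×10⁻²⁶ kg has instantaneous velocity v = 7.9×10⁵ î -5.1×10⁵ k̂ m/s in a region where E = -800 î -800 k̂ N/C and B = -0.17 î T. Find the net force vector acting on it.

F ≈ (2.56×10⁻¹⁶, -2.77×10⁻¹⁴, 2.56×10⁻¹⁶) N

v×B = (0, 8.67×10⁴, 0) N/C.
E + v×B = (-800, 8.67×10⁴, -800) N/C.
F = q(E + v×B) = (−3.2×10⁻¹⁹ C)·(-800, 8.67×10⁴, -800) = (2.56×10⁻¹⁶, -2.77×10⁻¹⁴, 2.56×10⁻¹⁶) N.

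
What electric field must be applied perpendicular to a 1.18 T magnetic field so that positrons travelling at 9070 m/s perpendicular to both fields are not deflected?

For straight-line motion qE = qvB, so E = vB.
E = 9070 × 1.18 = 1.07×10⁴ V/m.

E = 1.07×10⁴ V/m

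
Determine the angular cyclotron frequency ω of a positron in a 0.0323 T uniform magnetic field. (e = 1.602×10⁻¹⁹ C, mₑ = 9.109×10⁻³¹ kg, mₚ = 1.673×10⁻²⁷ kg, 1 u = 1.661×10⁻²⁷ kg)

ω = |q|B/m.
ω = (1.602×10⁻¹⁹)(0.0323)/9.109×10⁻³¹ ≈ 5.68×10⁹ rad/s.

ω ≈ 5.68×10⁹ rad/s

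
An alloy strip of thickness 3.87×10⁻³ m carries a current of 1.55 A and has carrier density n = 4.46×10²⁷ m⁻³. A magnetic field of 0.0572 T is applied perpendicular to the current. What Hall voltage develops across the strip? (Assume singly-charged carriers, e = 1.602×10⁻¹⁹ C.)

V_H ≈ 3.21×10⁻⁸ V

V_H = IB/(n e t).
V_H = (1.55)(0.0572)/((4.46×10²⁷)(1.602×10⁻¹⁹)(3.87×10⁻³)) ≈ 3.21×10⁻⁸ V.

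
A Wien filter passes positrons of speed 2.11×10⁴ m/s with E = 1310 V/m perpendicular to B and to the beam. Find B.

Balance of forces in the selector: qE = qvB ⇒ B = E/v.
B = 1310/2.11×10⁴ = 0.0621 T.

B = 0.0621 T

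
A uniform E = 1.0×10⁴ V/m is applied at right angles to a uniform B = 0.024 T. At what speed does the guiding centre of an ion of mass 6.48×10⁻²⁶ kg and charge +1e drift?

In crossed fields the guiding centre drifts at v_d = |E×B|/B² = E/B, independent of charge and mass.
v_d = 1.0×10⁴/0.024 = 4.2×10⁵ m/s.

v_d ≈ 4.2×10⁵ m/s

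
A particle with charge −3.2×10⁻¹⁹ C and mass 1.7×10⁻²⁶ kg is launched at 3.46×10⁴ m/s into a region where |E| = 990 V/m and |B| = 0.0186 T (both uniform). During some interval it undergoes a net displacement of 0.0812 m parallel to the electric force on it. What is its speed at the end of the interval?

B does no work; ΔKE = |q|E d.
½mv_f² = ½mv₀² + |q|Ed = ½(1.7×10⁻²⁶)(3.46×10⁴)² + (3.2×10⁻¹⁹)(990)(0.0812) ≈ 1.018×10⁻¹⁷ J + 2.572×10⁻¹⁷ J ≈ 3.590×10⁻¹⁷ J.
v_f = √(2·3.590×10⁻¹⁷/1.7×10⁻²⁶) ≈ 6.50×10⁴ m/s.

v_f ≈ 6.50×10⁴ m/s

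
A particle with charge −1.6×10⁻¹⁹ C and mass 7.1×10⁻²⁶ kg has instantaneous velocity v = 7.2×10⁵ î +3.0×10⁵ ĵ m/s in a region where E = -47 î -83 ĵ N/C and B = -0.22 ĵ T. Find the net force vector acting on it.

F ≈ (7.52×10⁻¹⁸, 1.33×10⁻¹⁷, 2.53×10⁻¹⁴) N

v×B = (0, 0, -1.58×10⁵) N/C.
E + v×B = (-47.0, -83.0, -1.58×10⁵) N/C.
F = q(E + v×B) = (−1.6×10⁻¹⁹ C)·(-47.0, -83.0, -1.58×10⁵) = (7.52×10⁻¹⁸, 1.33×10⁻¹⁷, 2.53×10⁻¹⁴) N.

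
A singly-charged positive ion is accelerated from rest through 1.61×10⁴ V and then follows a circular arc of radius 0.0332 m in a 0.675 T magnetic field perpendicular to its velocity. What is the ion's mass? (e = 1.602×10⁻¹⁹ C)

Combine |q|V = ½mv² and r = mv/(|q|B): eliminate v to get m = qB²r²/(2V).
m = (1.602×10⁻¹⁹)(0.675)²(0.0332)²/(2·1.61×10⁴) ≈ 2.50×10⁻²⁷ kg.

m ≈ 2.50×10⁻²⁷ kg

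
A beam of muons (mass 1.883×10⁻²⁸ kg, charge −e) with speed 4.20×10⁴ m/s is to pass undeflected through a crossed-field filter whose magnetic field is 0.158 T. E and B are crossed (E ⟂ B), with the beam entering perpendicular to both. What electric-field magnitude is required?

For straight-line motion qE = qvB, so E = vB.
E = 4.20×10⁴ × 0.158 = 6640 V/m.

E = 6640 V/m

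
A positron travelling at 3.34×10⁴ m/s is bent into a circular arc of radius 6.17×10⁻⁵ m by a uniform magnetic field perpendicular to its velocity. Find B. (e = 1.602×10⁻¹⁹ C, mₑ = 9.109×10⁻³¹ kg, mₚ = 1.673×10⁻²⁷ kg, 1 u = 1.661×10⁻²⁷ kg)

From |q|vB = mv²/r, B = mv/(|q|r).
B = (9.109×10⁻³¹)(3.34×10⁴)/((1.602×10⁻¹⁹)(6.17×10⁻⁵)) ≈ 3.08×10⁻³ T.

B ≈ 3.08×10⁻³ T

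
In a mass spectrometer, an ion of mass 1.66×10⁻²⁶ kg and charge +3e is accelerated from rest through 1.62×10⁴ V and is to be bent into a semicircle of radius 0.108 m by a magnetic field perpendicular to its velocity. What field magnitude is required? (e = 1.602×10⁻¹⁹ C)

B ≈ 0.310 T

v = √(2|q|V/m) = √(2·4.806×10⁻¹⁹·1.62×10⁴/1.66×10⁻²⁶) ≈ 9.685×10⁵ m/s.
B = mv/(|q|r) = (1.66×10⁻²⁶)(9.685×10⁵)/((4.806×10⁻¹⁹)(0.108)) ≈ 0.310 T.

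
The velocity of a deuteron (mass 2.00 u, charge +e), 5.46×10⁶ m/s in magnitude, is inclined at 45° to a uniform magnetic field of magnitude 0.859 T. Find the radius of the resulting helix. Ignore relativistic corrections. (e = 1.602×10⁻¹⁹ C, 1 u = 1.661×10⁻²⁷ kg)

v⊥ = v sinθ = 5.46×10⁶·sin45° ≈ 3.861×10⁶ m/s.
r = m v⊥/(|q|B) = (3.322×10⁻²⁷)(3.861×10⁶)/((1.602×10⁻¹⁹)(0.859)) ≈ 0.0932 m.

r ≈ 0.0932 m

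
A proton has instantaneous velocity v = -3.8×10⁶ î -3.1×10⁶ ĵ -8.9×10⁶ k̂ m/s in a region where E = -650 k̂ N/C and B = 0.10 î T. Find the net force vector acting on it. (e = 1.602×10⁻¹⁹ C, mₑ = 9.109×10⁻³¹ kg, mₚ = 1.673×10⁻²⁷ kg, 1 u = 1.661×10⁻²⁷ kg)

F ≈ (0, -1.43×10⁻¹³, 4.96×10⁻¹⁴) N

v×B = (0, -8.90×10⁵, 3.10×10⁵) N/C.
E + v×B = (0, -8.90×10⁵, 3.09×10⁵) N/C.
F = q(E + v×B) = (1.602×10⁻¹⁹ C)·(0, -8.90×10⁵, 3.09×10⁵) = (0, -1.43×10⁻¹³, 4.96×10⁻¹⁴) N.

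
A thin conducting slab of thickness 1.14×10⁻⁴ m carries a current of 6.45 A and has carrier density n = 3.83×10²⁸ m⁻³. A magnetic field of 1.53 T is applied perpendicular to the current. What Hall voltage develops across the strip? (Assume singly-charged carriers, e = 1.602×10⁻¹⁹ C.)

V_H ≈ 1.41×10⁻⁵ V

V_H = IB/(n e t).
V_H = (6.45)(1.53)/((3.83×10²⁸)(1.602×10⁻¹⁹)(1.14×10⁻⁴)) ≈ 1.41×10⁻⁵ V.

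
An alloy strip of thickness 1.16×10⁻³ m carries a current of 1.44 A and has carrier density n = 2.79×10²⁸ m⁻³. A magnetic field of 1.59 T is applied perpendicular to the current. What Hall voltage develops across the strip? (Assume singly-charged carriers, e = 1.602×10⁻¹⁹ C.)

V_H = IB/(n e t).
V_H = (1.44)(1.59)/((2.79×10²⁸)(1.602×10⁻¹⁹)(1.16×10⁻³)) ≈ 4.42×10⁻⁷ V.

V_H ≈ 4.42×10⁻⁷ V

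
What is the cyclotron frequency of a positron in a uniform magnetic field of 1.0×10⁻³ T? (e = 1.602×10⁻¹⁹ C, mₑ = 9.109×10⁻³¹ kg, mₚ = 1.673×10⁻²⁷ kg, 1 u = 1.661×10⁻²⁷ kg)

f = |q|B/(2πm).
f = (1.602×10⁻¹⁹)(1.0×10⁻³)/(2π·9.109×10⁻³¹) ≈ 2.8×10⁷ Hz.

f ≈ 2.8×10⁷ Hz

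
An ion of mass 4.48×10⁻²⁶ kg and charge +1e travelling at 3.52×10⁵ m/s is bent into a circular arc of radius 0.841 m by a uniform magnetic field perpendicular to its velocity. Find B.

B ≈ 0.117 T

From |q|vB = mv²/r, B = mv/(|q|r).
B = (4.48×10⁻²⁶)(3.52×10⁵)/((1.602×10⁻¹⁹)(0.841)) ≈ 0.117 T.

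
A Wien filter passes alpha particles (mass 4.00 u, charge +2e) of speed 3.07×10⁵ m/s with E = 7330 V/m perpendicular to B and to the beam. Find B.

B = 0.0239 T

Balance of forces in the selector: qE = qvB ⇒ B = E/v.
B = 7330/3.07×10⁵ = 0.0239 T.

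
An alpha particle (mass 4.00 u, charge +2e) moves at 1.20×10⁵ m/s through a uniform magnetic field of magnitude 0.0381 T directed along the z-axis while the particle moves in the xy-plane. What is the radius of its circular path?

r ≈ 0.0653 m

The magnetic force provides the centripetal force: |q|vB = mv²/r.
r = mv/(|q|B) = (6.644×10⁻²⁷)(1.20×10⁵)/((3.204×10⁻¹⁹)(0.0381)) ≈ 0.0653 m.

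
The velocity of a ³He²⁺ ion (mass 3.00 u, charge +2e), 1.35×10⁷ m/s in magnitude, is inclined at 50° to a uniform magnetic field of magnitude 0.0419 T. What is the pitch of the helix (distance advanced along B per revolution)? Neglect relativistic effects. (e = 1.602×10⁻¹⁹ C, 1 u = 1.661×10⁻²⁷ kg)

p ≈ 20.2 m

v∥ = v cosθ = 1.35×10⁷·cos50° ≈ 8.678×10⁶ m/s.
T = 2πm/(|q|B) = 2π(4.983×10⁻²⁷)/((3.204×10⁻¹⁹)(0.0419)) ≈ 2.332×10⁻⁶ s.
pitch = v∥ T = (8.678×10⁶)(2.332×10⁻⁶) ≈ 20.2 m.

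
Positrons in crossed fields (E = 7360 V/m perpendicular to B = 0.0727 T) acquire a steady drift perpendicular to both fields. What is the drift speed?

v_d ≈ 1.01×10⁵ m/s

In crossed fields the guiding centre drifts at v_d = |E×B|/B² = E/B, independent of charge and mass.
v_d = 7360/0.0727 = 1.01×10⁵ m/s.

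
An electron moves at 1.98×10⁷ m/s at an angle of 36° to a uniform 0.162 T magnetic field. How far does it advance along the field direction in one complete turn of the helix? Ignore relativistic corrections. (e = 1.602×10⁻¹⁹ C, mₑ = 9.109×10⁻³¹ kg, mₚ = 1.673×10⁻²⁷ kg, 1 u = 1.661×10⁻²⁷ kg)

p ≈ 3.53×10⁻³ m

v∥ = v cosθ = 1.98×10⁷·cos36° ≈ 1.602×10⁷ m/s.
T = 2πm/(|q|B) = 2π(9.109×10⁻³¹)/((1.602×10⁻¹⁹)(0.162)) ≈ 2.205×10⁻¹⁰ s.
pitch = v∥ T = (1.602×10⁷)(2.205×10⁻¹⁰) ≈ 3.53×10⁻³ m.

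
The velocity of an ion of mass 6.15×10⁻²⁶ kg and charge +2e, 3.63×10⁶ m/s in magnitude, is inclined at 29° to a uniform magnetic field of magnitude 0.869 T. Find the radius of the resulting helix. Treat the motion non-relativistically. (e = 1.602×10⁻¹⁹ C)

v⊥ = v sinθ = 3.63×10⁶·sin29° ≈ 1.760×10⁶ m/s.
r = m v⊥/(|q|B) = (6.15×10⁻²⁶)(1.760×10⁶)/((3.204×10⁻¹⁹)(0.869)) ≈ 0.389 m.

r ≈ 0.389 m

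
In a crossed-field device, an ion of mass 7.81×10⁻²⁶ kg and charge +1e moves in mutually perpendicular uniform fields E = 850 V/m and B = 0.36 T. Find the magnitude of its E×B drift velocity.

v_d ≈ 2400 m/s

The steady drift has the magnetic force balancing the electric force, so v_d = E/B.
v_d = 850/0.36 = 2400 m/s.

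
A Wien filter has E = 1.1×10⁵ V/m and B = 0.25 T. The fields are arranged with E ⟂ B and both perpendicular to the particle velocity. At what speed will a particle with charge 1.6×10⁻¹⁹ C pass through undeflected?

Zero net Lorentz force requires |qE| = |q v×B|, i.e. E = vB.
v = E/B = 1.1×10⁵/0.25 = 4.4×10⁵ m/s.

v = 4.4×10⁵ m/s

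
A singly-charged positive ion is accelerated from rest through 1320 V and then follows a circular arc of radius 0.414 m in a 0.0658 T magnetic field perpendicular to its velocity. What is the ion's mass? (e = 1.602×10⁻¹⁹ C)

m ≈ 4.50×10⁻²⁶ kg

Combine |q|V = ½mv² and r = mv/(|q|B): eliminate v to get m = qB²r²/(2V).
m = (1.602×10⁻¹⁹)(0.0658)²(0.414)²/(2·1320) ≈ 4.50×10⁻²⁶ kg.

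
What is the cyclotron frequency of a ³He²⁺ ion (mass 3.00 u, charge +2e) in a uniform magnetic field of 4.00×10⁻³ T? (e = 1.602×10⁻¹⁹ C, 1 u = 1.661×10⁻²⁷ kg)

f = |q|B/(2πm).
f = (3.204×10⁻¹⁹)(4.00×10⁻³)/(2π·4.983×10⁻²⁷) ≈ 4.09×10⁴ Hz.

f ≈ 4.09×10⁴ Hz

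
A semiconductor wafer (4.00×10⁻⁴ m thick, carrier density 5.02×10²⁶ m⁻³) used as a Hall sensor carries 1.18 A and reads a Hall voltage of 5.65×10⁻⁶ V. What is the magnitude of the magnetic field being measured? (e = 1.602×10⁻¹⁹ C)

From V_H = IB/(n e t), B = V_H n e t / I.
B = (5.65×10⁻⁶)(5.02×10²⁶)(1.602×10⁻¹⁹)(4.00×10⁻⁴)/1.18 ≈ 0.154 T.

B ≈ 0.154 T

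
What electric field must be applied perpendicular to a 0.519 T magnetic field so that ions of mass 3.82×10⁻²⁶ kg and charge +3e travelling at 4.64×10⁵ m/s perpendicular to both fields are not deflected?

For straight-line motion qE = qvB, so E = vB.
E = 4.64×10⁵ × 0.519 = 2.41×10⁵ V/m.

E = 2.41×10⁵ V/m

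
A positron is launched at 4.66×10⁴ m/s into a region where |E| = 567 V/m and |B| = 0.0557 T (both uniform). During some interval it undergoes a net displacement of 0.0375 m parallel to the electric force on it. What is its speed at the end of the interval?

B does no work; ΔKE = |q|E d.
½mv_f² = ½mv₀² + |q|Ed = ½(9.109×10⁻³¹)(4.66×10⁴)² + (1.602×10⁻¹⁹)(567)(0.0375) ≈ 9.890×10⁻²² J + 3.406×10⁻¹⁸ J ≈ 3.407×10⁻¹⁸ J.
v_f = √(2·3.407×10⁻¹⁸/9.109×10⁻³¹) ≈ 2.74×10⁶ m/s.

v_f ≈ 2.74×10⁶ m/s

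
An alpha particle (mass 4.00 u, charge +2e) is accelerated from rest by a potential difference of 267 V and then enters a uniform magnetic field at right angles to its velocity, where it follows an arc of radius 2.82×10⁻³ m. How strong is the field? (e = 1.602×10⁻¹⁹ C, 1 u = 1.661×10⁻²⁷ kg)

v = √(2|q|V/m) = √(2·3.204×10⁻¹⁹·267/6.644×10⁻²⁷) ≈ 1.605×10⁵ m/s.
B = mv/(|q|r) = (6.644×10⁻²⁷)(1.605×10⁵)/((3.204×10⁻¹⁹)(2.82×10⁻³)) ≈ 1.18 T.

B ≈ 1.18 T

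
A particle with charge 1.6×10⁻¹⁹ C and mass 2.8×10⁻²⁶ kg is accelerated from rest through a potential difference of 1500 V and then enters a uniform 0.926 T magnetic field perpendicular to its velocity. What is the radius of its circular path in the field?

Acceleration: |q|V = ½mv² ⇒ v = √(2|q|V/m) = √(2·1.6×10⁻¹⁹·1500/2.8×10⁻²⁶) ≈ 1.309×10⁵ m/s.
In the field: r = mv/(|q|B) = (2.8×10⁻²⁶)(1.309×10⁵)/((1.6×10⁻¹⁹)(0.926)) ≈ 0.0247 m.

r ≈ 0.0247 m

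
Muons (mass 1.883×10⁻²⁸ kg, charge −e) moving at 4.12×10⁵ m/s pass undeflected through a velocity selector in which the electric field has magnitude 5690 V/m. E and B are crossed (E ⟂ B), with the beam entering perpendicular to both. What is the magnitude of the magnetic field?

B = 0.0138 T

Balance of forces in the selector: qE = qvB ⇒ B = E/v.
B = 5690/4.12×10⁵ = 0.0138 T.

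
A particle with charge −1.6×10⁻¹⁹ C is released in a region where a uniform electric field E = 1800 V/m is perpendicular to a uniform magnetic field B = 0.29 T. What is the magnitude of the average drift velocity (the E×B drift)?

The E×B drift speed is v_d = E/B.
v_d = 1800/0.29 = 6200 m/s.

v_d ≈ 6200 m/s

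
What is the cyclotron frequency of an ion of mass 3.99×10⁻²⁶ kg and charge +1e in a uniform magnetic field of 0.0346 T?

f ≈ 2.21×10⁴ Hz

f = |q|B/(2πm).
f = (1.602×10⁻¹⁹)(0.0346)/(2π·3.99×10⁻²⁶) ≈ 2.21×10⁴ Hz.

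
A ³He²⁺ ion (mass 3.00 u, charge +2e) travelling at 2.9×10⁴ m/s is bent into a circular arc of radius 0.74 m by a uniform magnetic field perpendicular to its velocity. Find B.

B ≈ 6.1×10⁻⁴ T

From |q|vB = mv²/r, B = mv/(|q|r).
B = (4.983×10⁻²⁷)(2.9×10⁴)/((3.204×10⁻¹⁹)(0.74)) ≈ 6.1×10⁻⁴ T.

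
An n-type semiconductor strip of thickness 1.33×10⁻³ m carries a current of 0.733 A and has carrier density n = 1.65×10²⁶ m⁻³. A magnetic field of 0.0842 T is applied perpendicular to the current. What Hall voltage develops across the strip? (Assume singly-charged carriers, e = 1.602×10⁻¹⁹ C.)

V_H = IB/(n e t).
V_H = (0.733)(0.0842)/((1.65×10²⁶)(1.602×10⁻¹⁹)(1.33×10⁻³)) ≈ 1.76×10⁻⁶ V.

V_H ≈ 1.76×10⁻⁶ V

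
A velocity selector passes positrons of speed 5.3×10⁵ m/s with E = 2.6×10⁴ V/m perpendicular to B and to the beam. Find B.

B = 0.049 T

Balance of forces in the selector: qE = qvB ⇒ B = E/v.
B = 2.6×10⁴/5.3×10⁵ = 0.049 T.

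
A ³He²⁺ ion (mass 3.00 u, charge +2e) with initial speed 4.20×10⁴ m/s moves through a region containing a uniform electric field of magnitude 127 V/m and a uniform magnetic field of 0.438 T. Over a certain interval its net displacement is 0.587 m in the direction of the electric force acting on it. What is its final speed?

v_f ≈ 1.07×10⁵ m/s

B does no work; ΔKE = |q|E d.
½mv_f² = ½mv₀² + |q|Ed = ½(4.983×10⁻²⁷)(4.20×10⁴)² + (3.204×10⁻¹⁹)(127)(0.587) ≈ 4.395×10⁻¹⁸ J + 2.389×10⁻¹⁷ J ≈ 2.828×10⁻¹⁷ J.
v_f = √(2·2.828×10⁻¹⁷/4.983×10⁻²⁷) ≈ 1.07×10⁵ m/s.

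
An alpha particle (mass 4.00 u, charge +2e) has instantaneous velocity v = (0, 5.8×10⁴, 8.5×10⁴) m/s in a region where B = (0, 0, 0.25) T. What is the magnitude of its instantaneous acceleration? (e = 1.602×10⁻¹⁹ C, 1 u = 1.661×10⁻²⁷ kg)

v×B = (1.45×10⁴, 0, 0) N/C.
F = q v×B = (3.204×10⁻¹⁹ C)·(1.45×10⁴, 0, 0) = (4.65×10⁻¹⁵, 0, 0) N.
|a| = |F|/m = 4.646×10⁻¹⁵/6.644×10⁻²⁷ ≈ 6.99×10¹¹ m/s².

|a| ≈ 6.99×10¹¹ m/s²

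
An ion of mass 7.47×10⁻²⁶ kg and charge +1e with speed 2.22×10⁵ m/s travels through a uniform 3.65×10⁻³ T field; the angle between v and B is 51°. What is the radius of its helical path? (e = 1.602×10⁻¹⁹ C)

r ≈ 22.0 m

v⊥ = v sinθ = 2.22×10⁵·sin51° ≈ 1.725×10⁵ m/s.
r = m v⊥/(|q|B) = (7.47×10⁻²⁶)(1.725×10⁵)/((1.602×10⁻¹⁹)(3.65×10⁻³)) ≈ 22.0 m.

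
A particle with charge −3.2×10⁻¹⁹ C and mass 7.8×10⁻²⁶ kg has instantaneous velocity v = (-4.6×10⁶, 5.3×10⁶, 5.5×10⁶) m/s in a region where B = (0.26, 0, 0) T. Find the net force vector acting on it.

F ≈ (0, -4.58×10⁻¹³, 4.41×10⁻¹³) N

v×B = (0, 1.43×10⁶, -1.38×10⁶) N/C.
F = q v×B = (−3.2×10⁻¹⁹ C)·(0, 1.43×10⁶, -1.38×10⁶) = (0, -4.58×10⁻¹³, 4.41×10⁻¹³) N.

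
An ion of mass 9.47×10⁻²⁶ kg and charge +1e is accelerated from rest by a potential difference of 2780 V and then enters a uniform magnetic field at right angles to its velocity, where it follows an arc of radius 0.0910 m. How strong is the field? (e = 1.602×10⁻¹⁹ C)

B ≈ 0.630 T

v = √(2|q|V/m) = √(2·1.602×10⁻¹⁹·2780/9.47×10⁻²⁶) ≈ 9.698×10⁴ m/s.
B = mv/(|q|r) = (9.47×10⁻²⁶)(9.698×10⁴)/((1.602×10⁻¹⁹)(0.0910)) ≈ 0.630 T.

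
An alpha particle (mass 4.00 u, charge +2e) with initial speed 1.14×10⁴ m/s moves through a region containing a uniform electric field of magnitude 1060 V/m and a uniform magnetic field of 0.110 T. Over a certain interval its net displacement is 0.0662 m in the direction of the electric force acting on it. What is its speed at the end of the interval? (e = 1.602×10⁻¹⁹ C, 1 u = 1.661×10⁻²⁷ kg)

B does no work; ΔKE = |q|E d.
½mv_f² = ½mv₀² + |q|Ed = ½(6.644×10⁻²⁷)(1.14×10⁴)² + (3.204×10⁻¹⁹)(1060)(0.0662) ≈ 4.317×10⁻¹⁹ J + 2.248×10⁻¹⁷ J ≈ 2.291×10⁻¹⁷ J.
v_f = √(2·2.291×10⁻¹⁷/6.644×10⁻²⁷) ≈ 8.31×10⁴ m/s.

v_f ≈ 8.31×10⁴ m/s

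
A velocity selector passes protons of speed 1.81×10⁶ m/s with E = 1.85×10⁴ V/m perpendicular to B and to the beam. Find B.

B = 0.0102 T

Balance of forces in the selector: qE = qvB ⇒ B = E/v.
B = 1.85×10⁴/1.81×10⁶ = 0.0102 T.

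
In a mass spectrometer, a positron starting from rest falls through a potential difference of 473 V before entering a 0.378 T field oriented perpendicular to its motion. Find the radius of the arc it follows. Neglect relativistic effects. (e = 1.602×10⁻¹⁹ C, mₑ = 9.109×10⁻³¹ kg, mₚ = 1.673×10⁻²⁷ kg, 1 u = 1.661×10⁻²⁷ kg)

r ≈ 1.94×10⁻⁴ m

Acceleration: |q|V = ½mv² ⇒ v = √(2|q|V/m) = √(2·1.602×10⁻¹⁹·473/9.109×10⁻³¹) ≈ 1.290×10⁷ m/s.
In the field: r = mv/(|q|B) = (9.109×10⁻³¹)(1.290×10⁷)/((1.602×10⁻¹⁹)(0.378)) ≈ 1.94×10⁻⁴ m.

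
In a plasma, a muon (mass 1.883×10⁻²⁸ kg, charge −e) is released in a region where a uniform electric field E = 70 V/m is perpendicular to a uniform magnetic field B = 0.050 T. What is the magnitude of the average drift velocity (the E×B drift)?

The steady drift has the magnetic force balancing the electric force, so v_d = E/B.
v_d = 70/0.050 = 1400 m/s.

v_d ≈ 1400 m/s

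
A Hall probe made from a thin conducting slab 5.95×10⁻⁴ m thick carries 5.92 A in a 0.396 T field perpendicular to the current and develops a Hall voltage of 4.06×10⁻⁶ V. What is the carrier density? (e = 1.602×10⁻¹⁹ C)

n ≈ 6.06×10²⁷ m⁻³

From V_H = IB/(n e t), n = IB/(V_H e t).
n = (5.92)(0.396)/((4.06×10⁻⁶)(1.602×10⁻¹⁹)(5.95×10⁻⁴)) ≈ 6.06×10²⁷ m⁻³.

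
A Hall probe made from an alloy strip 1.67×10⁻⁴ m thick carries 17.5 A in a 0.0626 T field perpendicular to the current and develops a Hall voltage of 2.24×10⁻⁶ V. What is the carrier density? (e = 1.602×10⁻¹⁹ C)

From V_H = IB/(n e t), n = IB/(V_H e t).
n = (17.5)(0.0626)/((2.24×10⁻⁶)(1.602×10⁻¹⁹)(1.67×10⁻⁴)) ≈ 1.83×10²⁸ m⁻³.

n ≈ 1.83×10²⁸ m⁻³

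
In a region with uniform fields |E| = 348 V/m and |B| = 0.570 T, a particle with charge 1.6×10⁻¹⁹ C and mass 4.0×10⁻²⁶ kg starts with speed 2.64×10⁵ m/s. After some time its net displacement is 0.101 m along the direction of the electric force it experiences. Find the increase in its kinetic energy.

The magnetic force is always ⟂ v and does no work; only the electric force changes KE.
ΔKE = F_E · d = |q|E d = (1.6×10⁻¹⁹)(348)(0.101) ≈ 5.62×10⁻¹⁸ J.

ΔKE ≈ 5.62×10⁻¹⁸ J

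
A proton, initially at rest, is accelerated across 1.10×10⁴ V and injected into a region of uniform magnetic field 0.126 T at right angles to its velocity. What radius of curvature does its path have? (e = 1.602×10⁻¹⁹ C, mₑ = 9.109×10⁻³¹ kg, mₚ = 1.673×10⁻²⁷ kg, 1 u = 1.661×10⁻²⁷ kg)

r ≈ 0.120 m

Acceleration: |q|V = ½mv² ⇒ v = √(2|q|V/m) = √(2·1.602×10⁻¹⁹·1.10×10⁴/1.673×10⁻²⁷) ≈ 1.451×10⁶ m/s.
In the field: r = mv/(|q|B) = (1.673×10⁻²⁷)(1.451×10⁶)/((1.602×10⁻¹⁹)(0.126)) ≈ 0.120 m.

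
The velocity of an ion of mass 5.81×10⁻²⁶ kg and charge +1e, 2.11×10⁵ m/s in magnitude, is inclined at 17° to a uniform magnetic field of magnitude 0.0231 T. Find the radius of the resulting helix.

r ≈ 0.969 m

v⊥ = v sinθ = 2.11×10⁵·sin17° ≈ 6.169×10⁴ m/s.
r = m v⊥/(|q|B) = (5.81×10⁻²⁶)(6.169×10⁴)/((1.602×10⁻¹⁹)(0.0231)) ≈ 0.969 m.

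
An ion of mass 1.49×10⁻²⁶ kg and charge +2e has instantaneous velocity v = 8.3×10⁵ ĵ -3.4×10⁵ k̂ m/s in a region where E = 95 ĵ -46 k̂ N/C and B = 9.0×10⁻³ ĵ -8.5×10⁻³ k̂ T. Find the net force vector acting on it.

F ≈ (-1.28×10⁻¹⁵, 3.04×10⁻¹⁷, -1.47×10⁻¹⁷) N

v×B = (-4000, 0, 0) N/C.
E + v×B = (-4000, 95.0, -46.0) N/C.
F = q(E + v×B) = (3.204×10⁻¹⁹ C)·(-4000, 95.0, -46.0) = (-1.28×10⁻¹⁵, 3.04×10⁻¹⁷, -1.47×10⁻¹⁷) N.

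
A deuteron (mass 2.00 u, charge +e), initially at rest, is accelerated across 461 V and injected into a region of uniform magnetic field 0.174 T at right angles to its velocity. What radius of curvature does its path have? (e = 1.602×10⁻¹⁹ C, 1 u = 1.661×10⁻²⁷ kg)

r ≈ 0.0251 m

Acceleration: |q|V = ½mv² ⇒ v = √(2|q|V/m) = √(2·1.602×10⁻¹⁹·461/3.322×10⁻²⁷) ≈ 2.109×10⁵ m/s.
In the field: r = mv/(|q|B) = (3.322×10⁻²⁷)(2.109×10⁵)/((1.602×10⁻¹⁹)(0.174)) ≈ 0.0251 m.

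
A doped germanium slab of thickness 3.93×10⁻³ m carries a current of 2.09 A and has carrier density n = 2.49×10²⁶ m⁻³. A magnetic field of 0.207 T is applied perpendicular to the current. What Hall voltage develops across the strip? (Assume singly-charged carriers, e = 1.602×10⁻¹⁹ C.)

V_H = IB/(n e t).
V_H = (2.09)(0.207)/((2.49×10²⁶)(1.602×10⁻¹⁹)(3.93×10⁻³)) ≈ 2.76×10⁻⁶ V.

V_H ≈ 2.76×10⁻⁶ V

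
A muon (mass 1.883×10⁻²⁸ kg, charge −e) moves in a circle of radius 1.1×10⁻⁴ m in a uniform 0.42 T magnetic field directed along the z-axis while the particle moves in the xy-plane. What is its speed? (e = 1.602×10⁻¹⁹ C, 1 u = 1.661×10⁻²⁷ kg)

v ≈ 3.9×10⁴ m/s

From |q|vB = mv²/r, v = |q|Br/m.
v = (1.602×10⁻¹⁹)(0.42)(1.1×10⁻⁴)/1.883×10⁻²⁸ ≈ 3.9×10⁴ m/s.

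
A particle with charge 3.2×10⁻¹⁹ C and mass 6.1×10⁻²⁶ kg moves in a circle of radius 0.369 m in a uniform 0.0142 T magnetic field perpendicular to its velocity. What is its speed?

v ≈ 2.75×10⁴ m/s

From |q|vB = mv²/r, v = |q|Br/m.
v = (3.2×10⁻¹⁹)(0.0142)(0.369)/6.1×10⁻²⁶ ≈ 2.75×10⁴ m/s.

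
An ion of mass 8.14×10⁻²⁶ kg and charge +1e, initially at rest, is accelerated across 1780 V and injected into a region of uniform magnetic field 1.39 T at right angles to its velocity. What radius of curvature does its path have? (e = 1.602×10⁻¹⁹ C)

Acceleration: |q|V = ½mv² ⇒ v = √(2|q|V/m) = √(2·1.602×10⁻¹⁹·1780/8.14×10⁻²⁶) ≈ 8.370×10⁴ m/s.
In the field: r = mv/(|q|B) = (8.14×10⁻²⁶)(8.370×10⁴)/((1.602×10⁻¹⁹)(1.39)) ≈ 0.0306 m.

r ≈ 0.0306 m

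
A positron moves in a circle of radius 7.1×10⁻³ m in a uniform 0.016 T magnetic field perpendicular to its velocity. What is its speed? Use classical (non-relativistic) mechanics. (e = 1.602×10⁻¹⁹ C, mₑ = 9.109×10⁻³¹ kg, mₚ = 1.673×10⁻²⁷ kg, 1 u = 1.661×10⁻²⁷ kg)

From |q|vB = mv²/r, v = |q|Br/m.
v = (1.602×10⁻¹⁹)(0.016)(7.1×10⁻³)/9.109×10⁻³¹ ≈ 2.0×10⁷ m/s.

v ≈ 2.0×10⁷ m/s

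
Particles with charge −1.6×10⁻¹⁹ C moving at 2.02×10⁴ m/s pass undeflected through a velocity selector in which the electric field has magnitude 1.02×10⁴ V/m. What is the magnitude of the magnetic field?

B = 0.505 T

Balance of forces in the selector: qE = qvB ⇒ B = E/v.
B = 1.02×10⁴/2.02×10⁴ = 0.505 T.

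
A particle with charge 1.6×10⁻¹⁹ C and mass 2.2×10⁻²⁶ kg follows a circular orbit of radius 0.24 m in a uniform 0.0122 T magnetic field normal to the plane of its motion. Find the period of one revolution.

T ≈ 7.08×10⁻⁵ s

The cyclotron period depends only on m, q, B: T = 2πm/(|q|B).
T = 2π(2.2×10⁻²⁶)/((1.6×10⁻¹⁹)(0.0122)) ≈ 7.08×10⁻⁵ s.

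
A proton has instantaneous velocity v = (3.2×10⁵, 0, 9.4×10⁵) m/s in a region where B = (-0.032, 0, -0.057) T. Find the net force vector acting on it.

v×B = (0, -1.18×10⁴, 0) N/C.
F = q v×B = (1.602×10⁻¹⁹ C)·(0, -1.18×10⁴, 0) = (0, -1.90×10⁻¹⁵, 0) N.

F ≈ (0, -1.90×10⁻¹⁵, 0) N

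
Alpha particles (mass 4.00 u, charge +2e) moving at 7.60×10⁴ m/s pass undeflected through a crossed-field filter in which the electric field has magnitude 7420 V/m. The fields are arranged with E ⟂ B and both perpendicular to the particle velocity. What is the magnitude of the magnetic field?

B = 0.0976 T

Balance of forces in the selector: qE = qvB ⇒ B = E/v.
B = 7420/7.60×10⁴ = 0.0976 T.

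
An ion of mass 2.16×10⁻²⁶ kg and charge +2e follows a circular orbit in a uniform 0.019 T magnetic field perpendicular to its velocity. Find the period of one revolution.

T ≈ 2.2×10⁻⁵ s

The cyclotron period depends only on m, q, B: T = 2πm/(|q|B).
T = 2π(2.16×10⁻²⁶)/((3.204×10⁻¹⁹)(0.019)) ≈ 2.2×10⁻⁵ s.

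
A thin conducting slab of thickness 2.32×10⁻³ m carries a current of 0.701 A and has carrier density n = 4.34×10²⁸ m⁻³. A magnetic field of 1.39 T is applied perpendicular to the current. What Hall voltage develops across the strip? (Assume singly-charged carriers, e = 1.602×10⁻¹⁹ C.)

V_H = IB/(n e t).
V_H = (0.701)(1.39)/((4.34×10²⁸)(1.602×10⁻¹⁹)(2.32×10⁻³)) ≈ 6.04×10⁻⁸ V.

V_H ≈ 6.04×10⁻⁸ V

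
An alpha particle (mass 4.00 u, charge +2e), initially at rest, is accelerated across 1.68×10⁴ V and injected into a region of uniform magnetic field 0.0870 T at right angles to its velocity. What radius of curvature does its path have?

Acceleration: |q|V = ½mv² ⇒ v = √(2|q|V/m) = √(2·3.204×10⁻¹⁹·1.68×10⁴/6.644×10⁻²⁷) ≈ 1.273×10⁶ m/s.
In the field: r = mv/(|q|B) = (6.644×10⁻²⁷)(1.273×10⁶)/((3.204×10⁻¹⁹)(0.0870)) ≈ 0.303 m.

r ≈ 0.303 m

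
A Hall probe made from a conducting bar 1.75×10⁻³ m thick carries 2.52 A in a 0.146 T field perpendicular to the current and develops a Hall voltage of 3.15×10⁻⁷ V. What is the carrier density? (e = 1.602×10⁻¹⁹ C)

n ≈ 4.17×10²⁷ m⁻³

From V_H = IB/(n e t), n = IB/(V_H e t).
n = (2.52)(0.146)/((3.15×10⁻⁷)(1.602×10⁻¹⁹)(1.75×10⁻³)) ≈ 4.17×10²⁷ m⁻³.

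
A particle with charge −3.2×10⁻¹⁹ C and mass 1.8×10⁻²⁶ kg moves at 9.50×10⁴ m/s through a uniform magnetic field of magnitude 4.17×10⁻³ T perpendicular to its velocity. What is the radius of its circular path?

r ≈ 1.28 m

The magnetic force provides the centripetal force: |q|vB = mv²/r.
r = mv/(|q|B) = (1.8×10⁻²⁶)(9.50×10⁴)/((3.2×10⁻¹⁹)(4.17×10⁻³)) ≈ 1.28 m.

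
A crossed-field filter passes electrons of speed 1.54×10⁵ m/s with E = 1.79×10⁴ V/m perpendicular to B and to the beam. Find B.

Balance of forces in the selector: qE = qvB ⇒ B = E/v.
B = 1.79×10⁴/1.54×10⁵ = 0.116 T.

B = 0.116 T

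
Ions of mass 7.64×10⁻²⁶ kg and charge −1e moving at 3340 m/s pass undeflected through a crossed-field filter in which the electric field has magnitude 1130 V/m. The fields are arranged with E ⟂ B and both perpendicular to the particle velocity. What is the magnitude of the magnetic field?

Balance of forces in the selector: qE = qvB ⇒ B = E/v.
B = 1130/3340 = 0.338 T.

B = 0.338 T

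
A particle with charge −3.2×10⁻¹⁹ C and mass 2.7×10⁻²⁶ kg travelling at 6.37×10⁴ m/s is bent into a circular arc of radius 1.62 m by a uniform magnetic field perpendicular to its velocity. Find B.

B ≈ 3.32×10⁻³ T

From |q|vB = mv²/r, B = mv/(|q|r).
B = (2.7×10⁻²⁶)(6.37×10⁴)/((3.2×10⁻¹⁹)(1.62)) ≈ 3.32×10⁻³ T.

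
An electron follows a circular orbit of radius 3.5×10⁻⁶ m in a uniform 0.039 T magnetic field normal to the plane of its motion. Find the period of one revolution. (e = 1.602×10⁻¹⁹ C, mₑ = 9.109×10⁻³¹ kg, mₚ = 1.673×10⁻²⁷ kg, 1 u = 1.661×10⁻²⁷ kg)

The cyclotron period depends only on m, q, B: T = 2πm/(|q|B).
T = 2π(9.109×10⁻³¹)/((1.602×10⁻¹⁹)(0.039)) ≈ 9.2×10⁻¹⁰ s.

T ≈ 9.2×10⁻¹⁰ s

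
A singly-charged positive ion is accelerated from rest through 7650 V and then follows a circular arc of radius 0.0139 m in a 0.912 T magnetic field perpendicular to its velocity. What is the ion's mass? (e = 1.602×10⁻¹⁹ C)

m ≈ 1.68×10⁻²⁷ kg

Combine |q|V = ½mv² and r = mv/(|q|B): eliminate v to get m = qB²r²/(2V).
m = (1.602×10⁻¹⁹)(0.912)²(0.0139)²/(2·7650) ≈ 1.68×10⁻²⁷ kg.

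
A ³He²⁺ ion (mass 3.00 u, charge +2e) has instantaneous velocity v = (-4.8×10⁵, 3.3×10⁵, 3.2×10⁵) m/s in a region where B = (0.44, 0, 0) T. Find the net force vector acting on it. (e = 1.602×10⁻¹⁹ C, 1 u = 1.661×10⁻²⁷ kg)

v×B = (0, 1.41×10⁵, -1.45×10⁵) N/C.
F = q v×B = (3.204×10⁻¹⁹ C)·(0, 1.41×10⁵, -1.45×10⁵) = (0, 4.51×10⁻¹⁴, -4.65×10⁻¹⁴) N.

F ≈ (0, 4.51×10⁻¹⁴, -4.65×10⁻¹⁴) N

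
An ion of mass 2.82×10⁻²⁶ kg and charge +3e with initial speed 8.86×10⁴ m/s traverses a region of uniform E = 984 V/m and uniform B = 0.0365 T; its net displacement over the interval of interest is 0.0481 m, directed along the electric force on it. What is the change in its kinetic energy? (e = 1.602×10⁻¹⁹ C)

The magnetic force is always ⟂ v and does no work; only the electric force changes KE.
ΔKE = F_E · d = |q|E d = (4.806×10⁻¹⁹)(984)(0.0481) ≈ 2.27×10⁻¹⁷ J.

ΔKE ≈ 2.27×10⁻¹⁷ J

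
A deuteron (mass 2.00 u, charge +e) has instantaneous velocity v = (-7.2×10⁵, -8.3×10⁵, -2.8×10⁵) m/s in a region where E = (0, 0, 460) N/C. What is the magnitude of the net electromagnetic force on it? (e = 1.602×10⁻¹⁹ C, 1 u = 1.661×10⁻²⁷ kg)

|F| ≈ 7.37×10⁻¹⁷ N

Only an electric field acts, so F = qE = (1.602×10⁻¹⁹ C)·(0, 0, 460) = (0, 0, 7.37×10⁻¹⁷) N.
|F| = 7.37×10⁻¹⁷ N.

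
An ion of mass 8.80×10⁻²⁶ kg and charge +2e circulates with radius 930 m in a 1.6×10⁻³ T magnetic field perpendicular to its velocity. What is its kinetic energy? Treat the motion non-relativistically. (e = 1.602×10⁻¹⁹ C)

v = |q|Br/m, then KE = ½mv² = (qBr)²/(2m).
v = (3.204×10⁻¹⁹)(1.6×10⁻³)(930)/8.80×10⁻²⁶ ≈ 5.418×10⁶ m/s.
KE = ½(8.80×10⁻²⁶)(5.418×10⁶)² ≈ 1.3×10⁻¹² J = 8.1×10⁶ eV.

KE ≈ 8.1×10⁶ eV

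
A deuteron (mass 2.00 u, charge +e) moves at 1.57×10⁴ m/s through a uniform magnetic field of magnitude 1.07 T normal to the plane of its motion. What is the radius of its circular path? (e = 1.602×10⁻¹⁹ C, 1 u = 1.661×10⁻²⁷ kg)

r ≈ 3.04×10⁻⁴ m

The magnetic force provides the centripetal force: |q|vB = mv²/r.
r = mv/(|q|B) = (3.322×10⁻²⁷)(1.57×10⁴)/((1.602×10⁻¹⁹)(1.07)) ≈ 3.04×10⁻⁴ m.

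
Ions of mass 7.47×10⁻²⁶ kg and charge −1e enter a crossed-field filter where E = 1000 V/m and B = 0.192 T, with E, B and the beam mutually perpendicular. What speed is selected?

Zero net Lorentz force requires |qE| = |q v×B|, i.e. E = vB.
v = E/B = 1000/0.192 = 5210 m/s.

v = 5210 m/s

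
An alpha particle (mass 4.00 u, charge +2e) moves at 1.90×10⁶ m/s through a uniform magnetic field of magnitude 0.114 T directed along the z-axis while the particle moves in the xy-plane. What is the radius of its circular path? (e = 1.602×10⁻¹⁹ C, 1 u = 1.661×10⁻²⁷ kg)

The magnetic force provides the centripetal force: |q|vB = mv²/r.
r = mv/(|q|B) = (6.644×10⁻²⁷)(1.90×10⁶)/((3.204×10⁻¹⁹)(0.114)) ≈ 0.346 m.

r ≈ 0.346 m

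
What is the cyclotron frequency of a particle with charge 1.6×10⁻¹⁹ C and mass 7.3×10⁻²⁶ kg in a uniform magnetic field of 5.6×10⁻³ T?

f ≈ 2000 Hz

f = |q|B/(2πm).
f = (1.6×10⁻¹⁹)(5.6×10⁻³)/(2π·7.3×10⁻²⁶) ≈ 2000 Hz.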